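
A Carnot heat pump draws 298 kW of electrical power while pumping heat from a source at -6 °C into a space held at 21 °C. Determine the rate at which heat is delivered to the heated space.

T_H = 21 °C → 21 + 273.15 = 294.15 K.
T_C = -6 °C → -6 + 273.15 = 267.15 K.
COP_HP = T_H/(T_H − T_C) = 294.15/27.00 = 10.8944.
Q_H = COP_HP · W = 10.8944 × 298 = 3250 kW.

Q̇_H ≈ 3250 kW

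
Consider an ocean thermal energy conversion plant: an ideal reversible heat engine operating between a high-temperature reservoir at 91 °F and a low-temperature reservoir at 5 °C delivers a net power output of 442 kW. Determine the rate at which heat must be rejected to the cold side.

T_H = 91 °F → (91 − 32) × 5/9 = 32.78 °C = 305.93 K.
T_C = 5 °C → 5 + 273.15 = 278.15 K.
Carnot efficiency: η = 1 − T_C/T_H = 1 − 278.15/305.93 = 0.0908.
Since Q_C/Q_H = T_C/T_H and Q_H = W/η, Q_C = W·T_C/(T_H − T_C) = 442 × 278.15/27.78 = 4430 kW.

Q̇_C ≈ 4430 kW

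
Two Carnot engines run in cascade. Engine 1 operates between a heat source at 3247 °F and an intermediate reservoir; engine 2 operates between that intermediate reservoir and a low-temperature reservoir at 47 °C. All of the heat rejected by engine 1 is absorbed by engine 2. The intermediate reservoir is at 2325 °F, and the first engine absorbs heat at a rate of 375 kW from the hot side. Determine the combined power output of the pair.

Ẇ_total ≈ 317 kW

T_H = 3247 °F → (3247 − 32) × 5/9 = 1786.11 °C = 2059.26 K.
T_C = 47 °C → 47 + 273.15 = 320.15 K.
Two reversible stages in series are equivalent to a single Carnot engine between T_H and T_C, so η_total = 1 − T_C/T_H = 1 − 320.15/2059.26 = 0.8445.
W_total = η_total · Q_H = 0.8445 × 375 = 317 kW.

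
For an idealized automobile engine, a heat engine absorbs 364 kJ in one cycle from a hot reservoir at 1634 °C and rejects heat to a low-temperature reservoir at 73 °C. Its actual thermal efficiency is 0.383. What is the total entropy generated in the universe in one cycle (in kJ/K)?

T_H = 1634 °C → 1634 + 273.15 = 1907.15 K.
T_C = 73 °C → 73 + 273.15 = 346.15 K.
W = η·Q_H = 0.383 × 364 = 139.4 kJ, so Q_C = Q_H − W = 224.6 kJ.
Entropy balance on the reservoirs: −Q_H/T_H = -0.1909 kJ/K, +Q_C/T_C = 0.6488 kJ/K.
ΔS_univ = −Q_H/T_H + Q_C/T_C = 0.4580 kJ/K (> 0, since η = 0.383 < η_Carnot = 0.818).

ΔS_univ ≈ 0.4580 kJ/K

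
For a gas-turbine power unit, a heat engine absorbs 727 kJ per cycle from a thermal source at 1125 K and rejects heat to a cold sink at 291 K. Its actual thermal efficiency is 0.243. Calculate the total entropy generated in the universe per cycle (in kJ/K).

ΔS_univ ≈ 1.245 kJ/K

W = η·Q_H = 0.243 × 727 = 176.7 kJ, so Q_C = Q_H − W = 550.3 kJ.
The hot reservoir loses entropy Q_H/T_H = 727/1125.00 = 0.6462 kJ/K; the cold reservoir gains Q_C/T_C = 550.3/291.00 = 1.891 kJ/K.
ΔS_univ = −Q_H/T_H + Q_C/T_C = 1.245 kJ/K (> 0, since η = 0.243 < η_Carnot = 0.741).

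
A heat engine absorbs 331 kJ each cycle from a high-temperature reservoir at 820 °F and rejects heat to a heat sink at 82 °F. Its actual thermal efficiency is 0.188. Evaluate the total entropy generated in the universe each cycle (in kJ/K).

ΔS_univ ≈ 0.428 kJ/K

T_H = 820 °F → (820 − 32) × 5/9 = 437.78 °C = 710.93 K.
T_C = 82 °F → (82 − 32) × 5/9 = 27.78 °C = 300.93 K.
W = η·Q_H = 0.188 × 331 = 62.23 kJ, so Q_C = Q_H − W = 268.8 kJ.
The hot reservoir loses entropy Q_H/T_H = 331/710.93 = 0.4656 kJ/K; the cold reservoir gains Q_C/T_C = 268.8/300.93 = 0.8931 kJ/K.
ΔS_univ = −Q_H/T_H + Q_C/T_C = 0.428 kJ/K (> 0, since η = 0.188 < η_Carnot = 0.577).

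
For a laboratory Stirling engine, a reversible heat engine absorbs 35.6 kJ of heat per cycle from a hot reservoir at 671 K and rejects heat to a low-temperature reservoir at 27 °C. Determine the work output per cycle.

T_C = 27 °C → 27 + 273.15 = 300.15 K.
Carnot efficiency: η = 1 − T_C/T_H = 1 − 300.15/671.00 = 0.5527.
W = η·Q_H = 0.5527 × 35.6 = 19.7 kJ.

W ≈ 19.7 kJ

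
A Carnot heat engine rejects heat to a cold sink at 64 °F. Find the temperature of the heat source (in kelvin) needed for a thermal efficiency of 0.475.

T_H ≈ 554.1 K

T_C = 64 °F → (64 − 32) × 5/9 = 17.78 °C = 290.93 K.
From η = 1 − T_C/T_H, solving for T_H gives T_H = T_C/(1 − η) = 290.93/(1 − 0.475) = 554.1 K.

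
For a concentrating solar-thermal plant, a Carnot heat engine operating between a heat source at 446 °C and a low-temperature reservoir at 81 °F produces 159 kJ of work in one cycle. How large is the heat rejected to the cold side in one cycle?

T_H = 446 °C → 446 + 273.15 = 719.15 K.
T_C = 81 °F → (81 − 32) × 5/9 = 27.22 °C = 300.37 K.
For a reversible engine, η = 1 − T_C/T_H = 1 − 300.37/719.15 = 0.5823.
Since Q_C/Q_H = T_C/T_H and Q_H = W/η, Q_C = W·T_C/(T_H − T_C) = 159 × 300.37/418.78 = 114 kJ.

Q_C ≈ 114 kJ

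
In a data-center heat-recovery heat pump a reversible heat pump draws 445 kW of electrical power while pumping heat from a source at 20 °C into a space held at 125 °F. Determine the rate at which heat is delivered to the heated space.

T_H = 125 °F → (125 − 32) × 5/9 = 51.67 °C = 324.82 K.
T_C = 20 °C → 20 + 273.15 = 293.15 K.
COP_HP = T_H/(T_H − T_C) = 324.82/31.67 = 10.2574.
Q_H = COP_HP · W = 10.2574 × 445 = 4560 kW.

Q̇_H ≈ 4560 kW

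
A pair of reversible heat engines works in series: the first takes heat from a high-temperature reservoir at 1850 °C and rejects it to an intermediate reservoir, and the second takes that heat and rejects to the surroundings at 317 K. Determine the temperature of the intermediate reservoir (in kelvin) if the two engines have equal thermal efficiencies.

T_H = 1850 °C → 1850 + 273.15 = 2123.15 K.
Equal efficiencies require 1 − T_m/T_H = 1 − T_C/T_m, i.e. T_m/T_H = T_C/T_m, so T_m = √(T_H·T_C) = √(2123.15 × 317.00) = 820 K.

T_m ≈ 820 K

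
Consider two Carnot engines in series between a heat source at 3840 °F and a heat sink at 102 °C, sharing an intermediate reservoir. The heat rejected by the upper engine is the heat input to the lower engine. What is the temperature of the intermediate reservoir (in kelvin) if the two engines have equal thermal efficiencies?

T_m ≈ 946.6 K

T_H = 3840 °F → (3840 − 32) × 5/9 = 2115.56 °C = 2388.71 K.
T_C = 102 °C → 102 + 273.15 = 375.15 K.
Equal efficiencies require 1 − T_m/T_H = 1 − T_C/T_m, i.e. T_m/T_H = T_C/T_m, so T_m = √(T_H·T_C) = √(2388.71 × 375.15) = 946.6 K.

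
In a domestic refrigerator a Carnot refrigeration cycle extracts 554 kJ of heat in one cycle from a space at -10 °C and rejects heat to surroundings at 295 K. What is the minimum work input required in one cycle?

W_in ≈ 67.1 kJ

T_C = -10 °C → -10 + 273.15 = 263.15 K.
The reversible coefficient of performance is COP_R = T_C/(T_H − T_C) = 263.15/31.85 = 8.2622.
W = Q_C/COP_R = 554/8.2622 = 67.1 kJ.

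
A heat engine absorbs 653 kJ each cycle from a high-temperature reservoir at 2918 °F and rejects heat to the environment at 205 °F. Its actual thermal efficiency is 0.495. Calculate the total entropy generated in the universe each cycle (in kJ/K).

ΔS_univ ≈ 0.545 kJ/K

T_H = 2918 °F → (2918 − 32) × 5/9 = 1603.33 °C = 1876.48 K.
T_C = 205 °F → (205 − 32) × 5/9 = 96.11 °C = 369.26 K.
W = η·Q_H = 0.495 × 653 = 323.2 kJ, so Q_C = Q_H − W = 329.8 kJ.
Reservoir entropy changes: ΔS_H = −Q_H/T_H = −653/1876.48 = -0.3480 kJ/K and ΔS_C = +Q_C/T_C = 329.8/369.26 = 0.8930 kJ/K.
ΔS_univ = −Q_H/T_H + Q_C/T_C = 0.545 kJ/K (> 0, since η = 0.495 < η_Carnot = 0.803).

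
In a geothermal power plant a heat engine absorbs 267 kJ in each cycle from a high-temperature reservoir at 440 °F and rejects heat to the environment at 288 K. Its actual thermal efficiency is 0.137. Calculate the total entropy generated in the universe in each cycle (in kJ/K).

T_H = 440 °F → (440 − 32) × 5/9 = 226.67 °C = 499.82 K.
W = η·Q_H = 0.137 × 267 = 36.58 kJ, so Q_C = Q_H − W = 230.4 kJ.
Entropy balance on the reservoirs: −Q_H/T_H = -0.5342 kJ/K, +Q_C/T_C = 0.8001 kJ/K.
ΔS_univ = −Q_H/T_H + Q_C/T_C = 0.266 kJ/K (> 0, since η = 0.137 < η_Carnot = 0.424).

ΔS_univ ≈ 0.266 kJ/K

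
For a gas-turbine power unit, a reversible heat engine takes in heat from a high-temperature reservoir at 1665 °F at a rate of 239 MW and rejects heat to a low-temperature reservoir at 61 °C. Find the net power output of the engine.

T_H = 1665 °F → (1665 − 32) × 5/9 = 907.22 °C = 1180.37 K.
T_C = 61 °C → 61 + 273.15 = 334.15 K.
For a reversible engine, η = 1 − T_C/T_H = 1 − 334.15/1180.37 = 0.7169.
W = η·Q_H = 0.7169 × 239 = 171 MW.

Ẇ ≈ 171 MW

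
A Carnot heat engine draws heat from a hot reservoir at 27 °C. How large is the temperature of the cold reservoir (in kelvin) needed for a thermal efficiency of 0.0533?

T_C ≈ 284 K

T_H = 27 °C → 27 + 273.15 = 300.15 K.
From η = 1 − T_C/T_H, T_C = T_H·(1 − η) = 300.15 × (1 − 0.0533) = 284 K.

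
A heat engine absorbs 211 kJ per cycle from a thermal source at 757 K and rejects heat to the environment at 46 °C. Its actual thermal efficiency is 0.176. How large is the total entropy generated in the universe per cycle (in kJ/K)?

ΔS_univ ≈ 0.2660 kJ/K

T_C = 46 °C → 46 + 273.15 = 319.15 K.
W = η·Q_H = 0.176 × 211 = 37.14 kJ, so Q_C = Q_H − W = 173.9 kJ.
Entropy balance on the reservoirs: −Q_H/T_H = -0.2787 kJ/K, +Q_C/T_C = 0.5448 kJ/K.
ΔS_univ = −Q_H/T_H + Q_C/T_C = 0.2660 kJ/K (> 0, since η = 0.176 < η_Carnot = 0.578).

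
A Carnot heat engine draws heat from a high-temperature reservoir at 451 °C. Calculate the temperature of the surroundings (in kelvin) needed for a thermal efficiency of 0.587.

T_C ≈ 299.1 K

T_H = 451 °C → 451 + 273.15 = 724.15 K.
From η = 1 − T_C/T_H, T_C = T_H·(1 − η) = 724.15 × (1 − 0.587) = 299.1 K.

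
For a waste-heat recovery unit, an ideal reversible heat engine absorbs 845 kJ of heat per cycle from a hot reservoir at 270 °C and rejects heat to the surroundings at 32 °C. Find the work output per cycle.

W ≈ 370.3 kJ

T_H = 270 °C → 270 + 273.15 = 543.15 K.
T_C = 32 °C → 32 + 273.15 = 305.15 K.
The Carnot efficiency is η = 1 − T_C/T_H = 1 − 305.15/543.15 = 0.4382.
W = η·Q_H = 0.4382 × 845 = 370.3 kJ.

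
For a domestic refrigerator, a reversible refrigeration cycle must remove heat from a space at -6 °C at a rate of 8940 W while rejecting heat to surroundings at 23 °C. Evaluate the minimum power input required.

T_H = 23 °C → 23 + 273.15 = 296.15 K.
T_C = -6 °C → -6 + 273.15 = 267.15 K.
COP_R = T_C/(T_H − T_C) = 267.15/29.00 = 9.2121.
W = Q_C/COP_R = 8940/9.2121 = 970 W.

Ẇ_in ≈ 970 W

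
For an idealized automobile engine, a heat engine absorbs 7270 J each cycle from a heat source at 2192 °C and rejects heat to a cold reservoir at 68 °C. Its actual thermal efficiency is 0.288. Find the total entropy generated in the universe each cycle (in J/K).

T_H = 2192 °C → 2192 + 273.15 = 2465.15 K.
T_C = 68 °C → 68 + 273.15 = 341.15 K.
W = η·Q_H = 0.288 × 7270 = 2094 J, so Q_C = Q_H − W = 5176 J.
The hot reservoir loses entropy Q_H/T_H = 7270/2465.15 = 2.949 J/K; the cold reservoir gains Q_C/T_C = 5176/341.15 = 15.17 J/K.
ΔS_univ = −Q_H/T_H + Q_C/T_C = 12.2 J/K (> 0, since η = 0.288 < η_Carnot = 0.862).

ΔS_univ ≈ 12.2 J/K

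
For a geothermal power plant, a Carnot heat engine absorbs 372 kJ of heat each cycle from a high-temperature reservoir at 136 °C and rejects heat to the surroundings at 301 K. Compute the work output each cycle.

T_H = 136 °C → 136 + 273.15 = 409.15 K.
Since the cycle is reversible, η = 1 − T_C/T_H = 1 − 301.00/409.15 = 0.2643.
W = η·Q_H = 0.2643 × 372 = 98.3 kJ.

W ≈ 98.3 kJ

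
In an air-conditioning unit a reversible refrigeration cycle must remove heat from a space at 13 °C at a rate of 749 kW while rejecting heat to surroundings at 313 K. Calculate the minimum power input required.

T_C = 13 °C → 13 + 273.15 = 286.15 K.
COP_R = T_C/(T_H − T_C) = 286.15/26.85 = 10.6574.
W = Q_C/COP_R = 749/10.6574 = 70.3 kW.

Ẇ_in ≈ 70.3 kW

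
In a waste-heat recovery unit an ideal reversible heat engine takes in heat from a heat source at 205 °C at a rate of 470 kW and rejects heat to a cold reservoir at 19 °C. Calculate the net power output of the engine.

Ẇ ≈ 182.8 kW

T_H = 205 °C → 205 + 273.15 = 478.15 K.
T_C = 19 °C → 19 + 273.15 = 292.15 K.
The Carnot efficiency is η = 1 − T_C/T_H = 1 − 292.15/478.15 = 0.3890.
W = η·Q_H = 0.3890 × 470 = 182.8 kW.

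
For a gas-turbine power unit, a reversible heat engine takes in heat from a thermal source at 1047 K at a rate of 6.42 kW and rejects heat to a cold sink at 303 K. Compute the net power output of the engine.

The Carnot efficiency is η = 1 − T_C/T_H = 1 − 303.00/1047.00 = 0.7106.
W = η·Q_H = 0.7106 × 6.42 = 4.56 kW.

Ẇ ≈ 4.56 kW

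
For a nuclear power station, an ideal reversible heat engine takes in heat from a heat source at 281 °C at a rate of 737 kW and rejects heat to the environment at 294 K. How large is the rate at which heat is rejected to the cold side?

Q̇_C ≈ 391 kW

T_H = 281 °C → 281 + 273.15 = 554.15 K.
The Carnot efficiency is η = 1 − T_C/T_H = 1 − 294.00/554.15 = 0.4695.
For a reversible cycle Q_C/Q_H = T_C/T_H, so Q_C = 737 × 294.00/554.15 = 391 kW.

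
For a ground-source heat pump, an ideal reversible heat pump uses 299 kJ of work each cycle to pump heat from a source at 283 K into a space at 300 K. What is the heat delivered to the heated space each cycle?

For a reversible heat pump, COP_HP = T_H/(T_H − T_C) = 300.00/17.00 = 17.6471.
Q_H = COP_HP · W = 17.6471 × 299 = 5280 kJ.

Q_H ≈ 5280 kJ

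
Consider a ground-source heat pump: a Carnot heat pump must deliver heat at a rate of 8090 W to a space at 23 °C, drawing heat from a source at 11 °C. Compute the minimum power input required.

T_H = 23 °C → 23 + 273.15 = 296.15 K.
T_C = 11 °C → 11 + 273.15 = 284.15 K.
The Carnot heat-pump COP is COP_HP = T_H/(T_H − T_C) = 296.15/12.00 = 24.6792.
W = Q_H/COP_HP = 8090/24.6792 = 327.8 W.

Ẇ_in ≈ 327.8 W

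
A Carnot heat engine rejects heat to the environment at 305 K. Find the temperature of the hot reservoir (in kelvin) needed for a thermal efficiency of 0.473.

T_H ≈ 579 K

From η = 1 − T_C/T_H, solving for T_H gives T_H = T_C/(1 − η) = 305.00/(1 − 0.473) = 579 K.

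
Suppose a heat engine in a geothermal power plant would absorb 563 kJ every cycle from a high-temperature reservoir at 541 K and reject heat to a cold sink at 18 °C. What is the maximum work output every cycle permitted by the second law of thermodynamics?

W_max ≈ 260 kJ

T_C = 18 °C → 18 + 273.15 = 291.15 K.
No engine can exceed the Carnot limit: η_max = 1 − T_C/T_H = 1 − 291.15/541.00 = 0.4618.
W_max = η_max · Q_H = 0.4618 × 563 = 260 kJ.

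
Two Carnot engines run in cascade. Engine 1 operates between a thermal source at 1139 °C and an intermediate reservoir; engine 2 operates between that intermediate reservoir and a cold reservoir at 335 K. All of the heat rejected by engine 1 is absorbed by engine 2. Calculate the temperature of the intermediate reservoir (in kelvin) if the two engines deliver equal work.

T_H = 1139 °C → 1139 + 273.15 = 1412.15 K.
For reversible stages Q_m = Q_H·(T_m/T_H). Setting W₁ = Q_H(1 − T_m/T_H) equal to W₂ = Q_m(1 − T_C/T_m) = Q_H·(T_m − T_C)/T_H gives T_H − T_m = T_m − T_C, so T_m = (T_H + T_C)/2 = (1412.15 + 335.00)/2 = 873.6 K.

T_m ≈ 873.6 K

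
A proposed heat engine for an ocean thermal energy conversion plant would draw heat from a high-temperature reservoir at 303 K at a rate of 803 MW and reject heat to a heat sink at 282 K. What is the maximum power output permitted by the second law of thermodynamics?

The upper bound on efficiency is η_max = 1 − T_C/T_H = 1 − 282.00/303.00 = 0.0693.
W_max = η_max · Q_H = 0.0693 × 803 = 55.7 MW.

Ẇ_max ≈ 55.7 MW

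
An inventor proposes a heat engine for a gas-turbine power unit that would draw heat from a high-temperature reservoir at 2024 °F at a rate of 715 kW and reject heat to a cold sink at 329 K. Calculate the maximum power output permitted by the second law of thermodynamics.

T_H = 2024 °F → (2024 − 32) × 5/9 = 1106.67 °C = 1379.82 K.
No engine can exceed the Carnot limit: η_max = 1 − T_C/T_H = 1 − 329.00/1379.82 = 0.7616.
W_max = η_max · Q_H = 0.7616 × 715 = 545 kW.

Ẇ_max ≈ 545 kW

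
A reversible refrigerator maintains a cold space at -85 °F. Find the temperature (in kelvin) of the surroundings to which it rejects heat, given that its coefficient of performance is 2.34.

T_H ≈ 297 K

T_C = -85 °F → (-85 − 32) × 5/9 = -65.00 °C = 208.15 K.
COP_R = T_C/(T_H − T_C) ⇒ T_H = T_C·(1 + 1/COP_R) = 208.15 × (1 + 1/2.34) = 297 K.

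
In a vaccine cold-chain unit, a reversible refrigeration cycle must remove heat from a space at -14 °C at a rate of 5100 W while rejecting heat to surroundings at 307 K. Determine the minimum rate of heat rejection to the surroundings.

T_C = -14 °C → -14 + 273.15 = 259.15 K.
For a reversible cycle Q_H/Q_C = T_H/T_C, so Q_H = Q_C·T_H/T_C = 5100 × 307.00/259.15 = 6042 W.

Q̇_H ≈ 6042 W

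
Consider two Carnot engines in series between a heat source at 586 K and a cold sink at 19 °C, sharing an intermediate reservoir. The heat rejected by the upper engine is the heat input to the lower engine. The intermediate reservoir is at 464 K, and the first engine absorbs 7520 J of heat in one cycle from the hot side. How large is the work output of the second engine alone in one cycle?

W₂ ≈ 2210 J

T_C = 19 °C → 19 + 273.15 = 292.15 K.
Heat entering the second stage: Q_m = Q_H·(T_m/T_H) = 7520 × 464.00/586.00 = 5950 J.
Second-stage efficiency η₂ = 1 − T_C/T_m = 1 − 292.15/464.00 = 0.3704, so W₂ = η₂·Q_m = 2210 J.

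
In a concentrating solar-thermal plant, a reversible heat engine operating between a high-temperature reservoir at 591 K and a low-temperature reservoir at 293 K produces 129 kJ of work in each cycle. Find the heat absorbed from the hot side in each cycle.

Since the cycle is reversible, η = 1 − T_C/T_H = 1 − 293.00/591.00 = 0.5042.
Q_H = W/η = 129/0.5042 = 256 kJ.

Q_H ≈ 256 kJ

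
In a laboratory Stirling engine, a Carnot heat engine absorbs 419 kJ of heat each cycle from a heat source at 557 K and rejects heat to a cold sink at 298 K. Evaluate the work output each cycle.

W ≈ 195 kJ

η_rev = 1 − T_C/T_H = 1 − 298.00/557.00 = 0.4650.
W = η·Q_H = 0.4650 × 419 = 195 kJ.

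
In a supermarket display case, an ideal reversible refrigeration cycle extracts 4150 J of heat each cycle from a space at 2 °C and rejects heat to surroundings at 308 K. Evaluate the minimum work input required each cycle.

T_C = 2 °C → 2 + 273.15 = 275.15 K.
COP_R = T_C/(T_H − T_C) = 275.15/32.85 = 8.3760.
W = Q_C/COP_R = 4150/8.3760 = 495 J.

W_in ≈ 495 J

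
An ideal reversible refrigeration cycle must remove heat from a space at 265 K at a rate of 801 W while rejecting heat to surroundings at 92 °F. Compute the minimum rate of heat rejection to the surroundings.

T_H = 92 °F → (92 − 32) × 5/9 = 33.33 °C = 306.48 K.
For a reversible cycle Q_H/Q_C = T_H/T_C, so Q_H = Q_C·T_H/T_C = 801 × 306.48/265.00 = 926 W.

Q̇_H ≈ 926 W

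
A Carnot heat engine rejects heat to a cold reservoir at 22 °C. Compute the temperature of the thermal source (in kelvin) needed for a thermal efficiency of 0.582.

T_C = 22 °C → 22 + 273.15 = 295.15 K.
From η = 1 − T_C/T_H, solving for T_H gives T_H = T_C/(1 − η) = 295.15/(1 − 0.582) = 706.1 K.

T_H ≈ 706.1 K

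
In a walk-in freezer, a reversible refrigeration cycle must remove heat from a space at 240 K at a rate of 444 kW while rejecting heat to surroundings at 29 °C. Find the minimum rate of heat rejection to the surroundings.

Q̇_H ≈ 559 kW

T_H = 29 °C → 29 + 273.15 = 302.15 K.
For a reversible cycle Q_H/Q_C = T_H/T_C, so Q_H = Q_C·T_H/T_C = 444 × 302.15/240.00 = 559 kW.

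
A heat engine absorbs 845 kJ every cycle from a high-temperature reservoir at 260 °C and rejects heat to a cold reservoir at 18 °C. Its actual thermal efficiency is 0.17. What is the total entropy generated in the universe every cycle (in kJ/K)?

T_H = 260 °C → 260 + 273.15 = 533.15 K.
T_C = 18 °C → 18 + 273.15 = 291.15 K.
W = η·Q_H = 0.17 × 845 = 143.7 kJ, so Q_C = Q_H − W = 701.4 kJ.
Entropy balance on the reservoirs: −Q_H/T_H = -1.585 kJ/K, +Q_C/T_C = 2.409 kJ/K.
ΔS_univ = −Q_H/T_H + Q_C/T_C = 0.8240 kJ/K (> 0, since η = 0.17 < η_Carnot = 0.454).

ΔS_univ ≈ 0.8240 kJ/K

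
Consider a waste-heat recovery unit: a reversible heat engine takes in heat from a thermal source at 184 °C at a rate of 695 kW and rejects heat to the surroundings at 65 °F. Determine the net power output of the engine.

T_H = 184 °C → 184 + 273.15 = 457.15 K.
T_C = 65 °F → (65 − 32) × 5/9 = 18.33 °C = 291.48 K.
Carnot efficiency: η = 1 − T_C/T_H = 1 − 291.48/457.15 = 0.3624.
W = η·Q_H = 0.3624 × 695 = 252 kW.

Ẇ ≈ 252 kW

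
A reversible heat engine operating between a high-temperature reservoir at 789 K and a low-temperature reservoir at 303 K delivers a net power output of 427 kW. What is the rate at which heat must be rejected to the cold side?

The Carnot efficiency is η = 1 − T_C/T_H = 1 − 303.00/789.00 = 0.6160.
Since Q_C/Q_H = T_C/T_H and Q_H = W/η, Q_C = W·T_C/(T_H − T_C) = 427 × 303.00/486.00 = 266 kW.

Q̇_C ≈ 266 kW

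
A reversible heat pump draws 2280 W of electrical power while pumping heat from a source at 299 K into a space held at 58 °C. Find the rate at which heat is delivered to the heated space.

T_H = 58 °C → 58 + 273.15 = 331.15 K.
For a reversible heat pump, COP_HP = T_H/(T_H − T_C) = 331.15/32.15 = 10.3002.
Q_H = COP_HP · W = 10.3002 × 2280 = 23500 W.

Q̇_H ≈ 23500 W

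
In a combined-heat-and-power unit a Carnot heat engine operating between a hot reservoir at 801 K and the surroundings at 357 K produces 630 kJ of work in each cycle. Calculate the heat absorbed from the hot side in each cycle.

Q_H ≈ 1140 kJ

For a reversible engine, η = 1 − T_C/T_H = 1 − 357.00/801.00 = 0.5543.
Q_H = W/η = 630/0.5543 = 1140 kJ.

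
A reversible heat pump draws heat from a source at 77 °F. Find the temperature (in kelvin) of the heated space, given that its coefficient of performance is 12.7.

T_C = 77 °F → (77 − 32) × 5/9 = 25.00 °C = 298.15 K.
COP_HP = T_H/(T_H − T_C) ⇒ T_H = T_C·COP_HP/(COP_HP − 1) = 298.15 × 12.7/(12.7 − 1) = 324 K.

T_H ≈ 324 K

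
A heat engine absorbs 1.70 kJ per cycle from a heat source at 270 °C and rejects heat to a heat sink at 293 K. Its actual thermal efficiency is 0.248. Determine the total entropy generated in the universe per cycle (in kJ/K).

T_H = 270 °C → 270 + 273.15 = 543.15 K.
W = η·Q_H = 0.248 × 1.70 = 0.4216 kJ, so Q_C = Q_H − W = 1.278 kJ.
The hot reservoir loses entropy Q_H/T_H = 1.70/543.15 = 0.003130 kJ/K; the cold reservoir gains Q_C/T_C = 1.278/293.00 = 0.004363 kJ/K.
ΔS_univ = −Q_H/T_H + Q_C/T_C = 0.00123 kJ/K (> 0, since η = 0.248 < η_Carnot = 0.461).

ΔS_univ ≈ 0.00123 kJ/K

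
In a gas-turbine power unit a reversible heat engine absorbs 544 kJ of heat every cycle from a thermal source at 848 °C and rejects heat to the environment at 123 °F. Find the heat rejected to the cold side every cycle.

T_H = 848 °C → 848 + 273.15 = 1121.15 K.
T_C = 123 °F → (123 − 32) × 5/9 = 50.56 °C = 323.71 K.
The Carnot efficiency is η = 1 − T_C/T_H = 1 − 323.71/1121.15 = 0.7113.
For a reversible cycle Q_C/Q_H = T_C/T_H, so Q_C = 544 × 323.71/1121.15 = 157 kJ.

Q_C ≈ 157 kJ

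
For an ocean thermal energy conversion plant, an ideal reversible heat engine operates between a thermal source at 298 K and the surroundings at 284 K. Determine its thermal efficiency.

η ≈ 0.0470

The Carnot efficiency is η = 1 − T_C/T_H = 1 − 284.00/298.00 = 0.0470.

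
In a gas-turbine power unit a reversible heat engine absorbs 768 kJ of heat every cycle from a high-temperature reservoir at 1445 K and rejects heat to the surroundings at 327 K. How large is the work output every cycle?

For a reversible engine, η = 1 − T_C/T_H = 1 − 327.00/1445.00 = 0.7737.
W = η·Q_H = 0.7737 × 768 = 594 kJ.

W ≈ 594 kJ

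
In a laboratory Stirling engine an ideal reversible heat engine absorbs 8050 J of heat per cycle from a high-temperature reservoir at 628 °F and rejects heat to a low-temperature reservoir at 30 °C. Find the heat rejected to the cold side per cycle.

T_H = 628 °F → (628 − 32) × 5/9 = 331.11 °C = 604.26 K.
T_C = 30 °C → 30 + 273.15 = 303.15 K.
For a reversible engine, η = 1 − T_C/T_H = 1 − 303.15/604.26 = 0.4983.
For a reversible cycle Q_C/Q_H = T_C/T_H, so Q_C = 8050 × 303.15/604.26 = 4039 J.

Q_C ≈ 4039 J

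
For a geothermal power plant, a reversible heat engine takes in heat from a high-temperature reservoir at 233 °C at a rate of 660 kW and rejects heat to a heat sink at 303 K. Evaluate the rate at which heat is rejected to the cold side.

Q̇_C ≈ 395.1 kW

T_H = 233 °C → 233 + 273.15 = 506.15 K.
The Carnot efficiency is η = 1 − T_C/T_H = 1 − 303.00/506.15 = 0.4014.
For a reversible cycle Q_C/Q_H = T_C/T_H, so Q_C = 660 × 303.00/506.15 = 395.1 kW.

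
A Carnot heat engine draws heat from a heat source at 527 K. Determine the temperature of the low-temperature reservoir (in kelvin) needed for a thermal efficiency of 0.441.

From η = 1 − T_C/T_H, T_C = T_H·(1 − η) = 527.00 × (1 − 0.441) = 294.6 K.

T_C ≈ 294.6 K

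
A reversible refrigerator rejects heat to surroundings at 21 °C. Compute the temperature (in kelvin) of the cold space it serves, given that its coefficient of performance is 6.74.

T_C ≈ 256.1 K

T_H = 21 °C → 21 + 273.15 = 294.15 K.
COP_R = T_C/(T_H − T_C) ⇒ T_C = T_H·COP_R/(1 + COP_R) = 294.15 × 6.74/(1 + 6.74) = 256.1 K.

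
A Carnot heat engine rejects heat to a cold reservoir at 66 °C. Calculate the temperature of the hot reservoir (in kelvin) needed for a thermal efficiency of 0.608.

T_H ≈ 865 K

T_C = 66 °C → 66 + 273.15 = 339.15 K.
From η = 1 − T_C/T_H, solving for T_H gives T_H = T_C/(1 − η) = 339.15/(1 − 0.608) = 865 K.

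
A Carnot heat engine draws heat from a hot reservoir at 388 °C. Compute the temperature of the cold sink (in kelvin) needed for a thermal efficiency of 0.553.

T_C ≈ 296 K

T_H = 388 °C → 388 + 273.15 = 661.15 K.
From η = 1 − T_C/T_H, T_C = T_H·(1 − η) = 661.15 × (1 − 0.553) = 296 K.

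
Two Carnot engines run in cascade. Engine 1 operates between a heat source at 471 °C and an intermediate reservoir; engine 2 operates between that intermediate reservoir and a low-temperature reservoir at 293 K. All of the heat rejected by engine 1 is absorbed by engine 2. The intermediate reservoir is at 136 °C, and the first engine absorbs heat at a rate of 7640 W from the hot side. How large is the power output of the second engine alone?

Ẇ₂ ≈ 1190 W

T_H = 471 °C → 471 + 273.15 = 744.15 K.
T_m = 136 °C → 136 + 273.15 = 409.15 K.
Heat entering the second stage: Q_m = Q_H·(T_m/T_H) = 7640 × 409.15/744.15 = 4200 W.
Second-stage efficiency η₂ = 1 − T_C/T_m = 1 − 293.00/409.15 = 0.2839, so W₂ = η₂·Q_m = 1190 W.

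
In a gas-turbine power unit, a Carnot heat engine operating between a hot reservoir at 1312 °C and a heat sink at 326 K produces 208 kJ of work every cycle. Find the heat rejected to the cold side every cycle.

T_H = 1312 °C → 1312 + 273.15 = 1585.15 K.
Carnot efficiency: η = 1 − T_C/T_H = 1 − 326.00/1585.15 = 0.7943.
Since Q_C/Q_H = T_C/T_H and Q_H = W/η, Q_C = W·T_C/(T_H − T_C) = 208 × 326.00/1259.15 = 53.9 kJ.

Q_C ≈ 53.9 kJ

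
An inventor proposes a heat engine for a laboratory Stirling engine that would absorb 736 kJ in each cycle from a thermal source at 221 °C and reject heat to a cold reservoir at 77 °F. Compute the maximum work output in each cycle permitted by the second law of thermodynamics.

W_max ≈ 291.9 kJ

T_H = 221 °C → 221 + 273.15 = 494.15 K.
T_C = 77 °F → (77 − 32) × 5/9 = 25.00 °C = 298.15 K.
No engine can exceed the Carnot limit: η_max = 1 − T_C/T_H = 1 − 298.15/494.15 = 0.3966.
W_max = η_max · Q_H = 0.3966 × 736 = 291.9 kJ.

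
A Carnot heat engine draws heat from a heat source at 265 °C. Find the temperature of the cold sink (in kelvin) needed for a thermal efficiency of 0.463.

T_H = 265 °C → 265 + 273.15 = 538.15 K.
From η = 1 − T_C/T_H, T_C = T_H·(1 − η) = 538.15 × (1 − 0.463) = 289 K.

T_C ≈ 289 K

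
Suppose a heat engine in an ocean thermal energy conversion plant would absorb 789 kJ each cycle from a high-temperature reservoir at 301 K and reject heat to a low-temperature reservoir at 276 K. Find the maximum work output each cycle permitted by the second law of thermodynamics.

W_max ≈ 65.5 kJ

By the Carnot theorem, η_max = 1 − T_C/T_H = 1 − 276.00/301.00 = 0.0831.
W_max = η_max · Q_H = 0.0831 × 789 = 65.5 kJ.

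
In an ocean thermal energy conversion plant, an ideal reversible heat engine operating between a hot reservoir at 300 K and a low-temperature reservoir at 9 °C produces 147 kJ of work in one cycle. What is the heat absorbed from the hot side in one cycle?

Q_H ≈ 2470 kJ

T_C = 9 °C → 9 + 273.15 = 282.15 K.
Carnot efficiency: η = 1 − T_C/T_H = 1 − 282.15/300.00 = 0.0595.
Q_H = W/η = 147/0.0595 = 2470 kJ.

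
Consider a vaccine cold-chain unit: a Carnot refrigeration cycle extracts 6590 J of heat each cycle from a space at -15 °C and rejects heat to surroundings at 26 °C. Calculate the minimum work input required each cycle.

T_H = 26 °C → 26 + 273.15 = 299.15 K.
T_C = -15 °C → -15 + 273.15 = 258.15 K.
For a reversible refrigerator, COP_R = T_C/(T_H − T_C) = 258.15/41.00 = 6.2963.
W = Q_C/COP_R = 6590/6.2963 = 1050 J.

W_in ≈ 1050 J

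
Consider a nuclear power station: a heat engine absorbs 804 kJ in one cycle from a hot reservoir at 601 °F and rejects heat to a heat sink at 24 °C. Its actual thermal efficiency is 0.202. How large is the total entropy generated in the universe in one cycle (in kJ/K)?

T_H = 601 °F → (601 − 32) × 5/9 = 316.11 °C = 589.26 K.
T_C = 24 °C → 24 + 273.15 = 297.15 K.
W = η·Q_H = 0.202 × 804 = 162.4 kJ, so Q_C = Q_H − W = 641.6 kJ.
The hot reservoir loses entropy Q_H/T_H = 804/589.26 = 1.364 kJ/K; the cold reservoir gains Q_C/T_C = 641.6/297.15 = 2.159 kJ/K.
ΔS_univ = −Q_H/T_H + Q_C/T_C = 0.795 kJ/K (> 0, since η = 0.202 < η_Carnot = 0.496).

ΔS_univ ≈ 0.795 kJ/K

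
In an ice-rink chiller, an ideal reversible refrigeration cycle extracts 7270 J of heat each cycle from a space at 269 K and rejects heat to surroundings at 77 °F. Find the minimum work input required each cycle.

W_in ≈ 788 J

T_H = 77 °F → (77 − 32) × 5/9 = 25.00 °C = 298.15 K.
COP_R = T_C/(T_H − T_C) = 269.00/29.15 = 9.2281.
W = Q_C/COP_R = 7270/9.2281 = 788 J.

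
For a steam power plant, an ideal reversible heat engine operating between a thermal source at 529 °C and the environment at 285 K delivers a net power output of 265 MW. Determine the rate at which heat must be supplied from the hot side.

Q̇_H ≈ 411.0 MW

T_H = 529 °C → 529 + 273.15 = 802.15 K.
Since the cycle is reversible, η = 1 − T_C/T_H = 1 − 285.00/802.15 = 0.6447.
Q_H = W/η = 265/0.6447 = 411.0 MW.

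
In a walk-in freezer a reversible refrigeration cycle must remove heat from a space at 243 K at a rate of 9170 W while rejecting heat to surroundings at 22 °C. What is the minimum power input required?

T_H = 22 °C → 22 + 273.15 = 295.15 K.
The reversible coefficient of performance is COP_R = T_C/(T_H − T_C) = 243.00/52.15 = 4.6596.
W = Q_C/COP_R = 9170/4.6596 = 1968 W.

Ẇ_in ≈ 1968 W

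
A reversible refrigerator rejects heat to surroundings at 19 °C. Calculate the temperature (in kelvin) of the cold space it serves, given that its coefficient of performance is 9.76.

T_C ≈ 265.0 K

T_H = 19 °C → 19 + 273.15 = 292.15 K.
COP_R = T_C/(T_H − T_C) ⇒ T_C = T_H·COP_R/(1 + COP_R) = 292.15 × 9.76/(1 + 9.76) = 265.0 K.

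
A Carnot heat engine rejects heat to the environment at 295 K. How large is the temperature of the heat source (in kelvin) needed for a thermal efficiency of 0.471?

From η = 1 − T_C/T_H, solving for T_H gives T_H = T_C/(1 − η) = 295.00/(1 − 0.471) = 558 K.

T_H ≈ 558 K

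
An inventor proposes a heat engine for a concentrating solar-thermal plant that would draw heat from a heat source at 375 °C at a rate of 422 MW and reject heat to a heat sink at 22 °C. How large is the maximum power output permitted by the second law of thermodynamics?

T_H = 375 °C → 375 + 273.15 = 648.15 K.
T_C = 22 °C → 22 + 273.15 = 295.15 K.
The upper bound on efficiency is η_max = 1 − T_C/T_H = 1 − 295.15/648.15 = 0.5446.
W_max = η_max · Q_H = 0.5446 × 422 = 230 MW.

Ẇ_max ≈ 230 MW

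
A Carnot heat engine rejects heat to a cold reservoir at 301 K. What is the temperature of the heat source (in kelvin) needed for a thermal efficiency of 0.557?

T_H ≈ 679.5 K

From η = 1 − T_C/T_H, solving for T_H gives T_H = T_C/(1 − η) = 301.00/(1 − 0.557) = 679.5 K.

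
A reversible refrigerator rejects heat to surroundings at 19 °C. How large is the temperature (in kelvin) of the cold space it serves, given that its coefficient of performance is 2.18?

T_C ≈ 200.3 K

T_H = 19 °C → 19 + 273.15 = 292.15 K.
COP_R = T_C/(T_H − T_C) ⇒ T_C = T_H·COP_R/(1 + COP_R) = 292.15 × 2.18/(1 + 2.18) = 200.3 K.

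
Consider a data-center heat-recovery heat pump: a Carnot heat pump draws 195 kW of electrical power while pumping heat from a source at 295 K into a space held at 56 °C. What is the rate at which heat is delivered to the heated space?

Q̇_H ≈ 1880 kW

T_H = 56 °C → 56 + 273.15 = 329.15 K.
For a reversible heat pump, COP_HP = T_H/(T_H − T_C) = 329.15/34.15 = 9.6384.
Q_H = COP_HP · W = 9.6384 × 195 = 1880 kW.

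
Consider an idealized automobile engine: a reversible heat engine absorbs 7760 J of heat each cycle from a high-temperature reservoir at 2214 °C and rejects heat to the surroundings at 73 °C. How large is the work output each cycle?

T_H = 2214 °C → 2214 + 273.15 = 2487.15 K.
T_C = 73 °C → 73 + 273.15 = 346.15 K.
Since the cycle is reversible, η = 1 − T_C/T_H = 1 − 346.15/2487.15 = 0.8608.
W = η·Q_H = 0.8608 × 7760 = 6680 J.

W ≈ 6680 J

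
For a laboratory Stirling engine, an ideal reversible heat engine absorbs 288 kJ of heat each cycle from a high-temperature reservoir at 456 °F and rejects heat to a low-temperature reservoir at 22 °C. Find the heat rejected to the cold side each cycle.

T_H = 456 °F → (456 − 32) × 5/9 = 235.56 °C = 508.71 K.
T_C = 22 °C → 22 + 273.15 = 295.15 K.
The Carnot efficiency is η = 1 − T_C/T_H = 1 − 295.15/508.71 = 0.4198.
For a reversible cycle Q_C/Q_H = T_C/T_H, so Q_C = 288 × 295.15/508.71 = 167 kJ.

Q_C ≈ 167 kJ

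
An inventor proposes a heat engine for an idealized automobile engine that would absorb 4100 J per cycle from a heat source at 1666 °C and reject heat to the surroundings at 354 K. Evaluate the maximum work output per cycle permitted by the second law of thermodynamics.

T_H = 1666 °C → 1666 + 273.15 = 1939.15 K.
The upper bound on efficiency is η_max = 1 − T_C/T_H = 1 − 354.00/1939.15 = 0.8174.
W_max = η_max · Q_H = 0.8174 × 4100 = 3352 J.

W_max ≈ 3352 J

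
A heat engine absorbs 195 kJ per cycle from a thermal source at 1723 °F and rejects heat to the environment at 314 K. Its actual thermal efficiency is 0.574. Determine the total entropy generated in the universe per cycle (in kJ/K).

ΔS_univ ≈ 0.104 kJ/K

T_H = 1723 °F → (1723 − 32) × 5/9 = 939.44 °C = 1212.59 K.
W = η·Q_H = 0.574 × 195 = 111.9 kJ, so Q_C = Q_H − W = 83.07 kJ.
Entropy balance on the reservoirs: −Q_H/T_H = -0.1608 kJ/K, +Q_C/T_C = 0.2646 kJ/K.
ΔS_univ = −Q_H/T_H + Q_C/T_C = 0.104 kJ/K (> 0, since η = 0.574 < η_Carnot = 0.741).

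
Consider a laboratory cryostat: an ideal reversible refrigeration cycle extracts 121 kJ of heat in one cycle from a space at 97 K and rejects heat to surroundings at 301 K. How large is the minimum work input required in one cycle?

W_in ≈ 254 kJ

COP_R = T_C/(T_H − T_C) = 97.00/204.00 = 0.4755.
W = Q_C/COP_R = 121/0.4755 = 254 kJ.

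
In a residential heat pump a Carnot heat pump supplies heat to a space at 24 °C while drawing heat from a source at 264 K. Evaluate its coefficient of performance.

COP_HP ≈ 8.96

T_H = 24 °C → 24 + 273.15 = 297.15 K.
COP_HP = T_H/(T_H − T_C) = 297.15/(297.15 − 264.00) = 8.96.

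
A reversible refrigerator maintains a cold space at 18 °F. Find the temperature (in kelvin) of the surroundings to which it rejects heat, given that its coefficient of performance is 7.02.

T_H ≈ 303 K

T_C = 18 °F → (18 − 32) × 5/9 = -7.78 °C = 265.37 K.
COP_R = T_C/(T_H − T_C) ⇒ T_H = T_C·(1 + 1/COP_R) = 265.37 × (1 + 1/7.02) = 303 K.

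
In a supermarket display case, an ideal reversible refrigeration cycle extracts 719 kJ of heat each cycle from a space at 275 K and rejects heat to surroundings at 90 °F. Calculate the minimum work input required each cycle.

T_H = 90 °F → (90 − 32) × 5/9 = 32.22 °C = 305.37 K.
For a reversible refrigerator, COP_R = T_C/(T_H − T_C) = 275.00/30.37 = 9.0543.
W = Q_C/COP_R = 719/9.0543 = 79.4 kJ.

W_in ≈ 79.4 kJ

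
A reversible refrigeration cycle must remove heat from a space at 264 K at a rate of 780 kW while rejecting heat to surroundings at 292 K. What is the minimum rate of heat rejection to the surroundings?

Q̇_H ≈ 862.7 kW

For a reversible cycle Q_H/Q_C = T_H/T_C, so Q_H = Q_C·T_H/T_C = 780 × 292.00/264.00 = 862.7 kW.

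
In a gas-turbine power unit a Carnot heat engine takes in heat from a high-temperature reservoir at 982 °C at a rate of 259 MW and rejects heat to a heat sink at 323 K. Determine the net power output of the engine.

T_H = 982 °C → 982 + 273.15 = 1255.15 K.
Since the cycle is reversible, η = 1 − T_C/T_H = 1 − 323.00/1255.15 = 0.7427.
W = η·Q_H = 0.7427 × 259 = 192 MW.

Ẇ ≈ 192 MW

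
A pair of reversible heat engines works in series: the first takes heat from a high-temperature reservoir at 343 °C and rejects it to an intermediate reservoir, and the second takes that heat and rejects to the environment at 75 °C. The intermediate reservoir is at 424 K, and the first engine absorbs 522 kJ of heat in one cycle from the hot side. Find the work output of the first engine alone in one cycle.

T_H = 343 °C → 343 + 273.15 = 616.15 K.
T_C = 75 °C → 75 + 273.15 = 348.15 K.
First-stage efficiency η₁ = 1 − T_m/T_H = 1 − 424.00/616.15 = 0.3119.
W₁ = η₁·Q_H = 0.3119 × 522 = 162.8 kJ.

W₁ ≈ 162.8 kJ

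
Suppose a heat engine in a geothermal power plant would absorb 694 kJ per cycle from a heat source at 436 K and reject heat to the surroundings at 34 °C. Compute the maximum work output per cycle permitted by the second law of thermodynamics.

W_max ≈ 205 kJ

T_C = 34 °C → 34 + 273.15 = 307.15 K.
No engine can exceed the Carnot limit: η_max = 1 − T_C/T_H = 1 − 307.15/436.00 = 0.2955.
W_max = η_max · Q_H = 0.2955 × 694 = 205 kJ.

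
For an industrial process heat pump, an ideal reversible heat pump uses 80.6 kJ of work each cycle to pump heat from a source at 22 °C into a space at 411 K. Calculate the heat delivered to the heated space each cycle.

Q_H ≈ 286 kJ

T_C = 22 °C → 22 + 273.15 = 295.15 K.
COP_HP = T_H/(T_H − T_C) = 411.00/115.85 = 3.5477.
Q_H = COP_HP · W = 3.5477 × 80.6 = 286 kJ.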